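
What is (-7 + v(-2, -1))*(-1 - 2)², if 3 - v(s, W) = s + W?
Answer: -9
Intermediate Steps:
v(s, W) = 3 - W - s (v(s, W) = 3 - (s + W) = 3 - (W + s) = 3 + (-W - s) = 3 - W - s)
(-7 + v(-2, -1))*(-1 - 2)² = (-7 + (3 - 1*(-1) - 1*(-2)))*(-1 - 2)² = (-7 + (3 + 1 + 2))*(-3)² = (-7 + 6)*9 = -1*9 = -9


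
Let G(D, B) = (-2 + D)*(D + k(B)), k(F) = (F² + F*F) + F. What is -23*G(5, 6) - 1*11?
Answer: -5738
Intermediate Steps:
k(F) = F + 2*F² (k(F) = (F² + F²) + F = 2*F² + F = F + 2*F²)
G(D, B) = (-2 + D)*(D + B*(1 + 2*B))
-23*G(5, 6) - 1*11 = -23*(5² - 2*5 - 2*6*(1 + 2*6) + 6*5*(1 + 2*6)) - 1*11 = -23*(25 - 10 - 2*6*(1 + 12) + 6*5*(1 + 12)) - 11 = -23*(25 - 10 - 2*6*13 + 6*5*13) - 11 = -23*(25 - 10 - 156 + 390) - 11 = -23*249 - 11 = -5727 - 11 = -5738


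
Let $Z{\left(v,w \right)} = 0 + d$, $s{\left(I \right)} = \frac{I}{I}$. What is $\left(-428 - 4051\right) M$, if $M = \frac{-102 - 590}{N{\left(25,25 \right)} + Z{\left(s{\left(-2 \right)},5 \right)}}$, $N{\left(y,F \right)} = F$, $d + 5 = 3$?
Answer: $\frac{3099468}{23} \approx 1.3476 \cdot 10^{5}$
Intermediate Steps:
$d = -2$ ($d = -5 + 3 = -2$)
$s{\left(I \right)} = 1$
$Z{\left(v,w \right)} = -2$ ($Z{\left(v,w \right)} = 0 - 2 = -2$)
$M = - \frac{692}{23}$ ($M = \frac{-102 - 590}{25 - 2} = - \frac{692}{23} \approx -30.087$)
$\left(-428 - 4051\right) M = \left(-428 - 4051\right) \left(- \frac{692}{23}\right) = \left(-4479\right) \left(- \frac{692}{23}\right) = \frac{3099468}{23}$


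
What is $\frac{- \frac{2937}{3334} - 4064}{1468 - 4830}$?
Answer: $\frac{13552313}{11208908} \approx 1.2091$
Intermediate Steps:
$\frac{- \frac{2937}{3334} - 4064}{1468 - 4830} = \frac{\left(-2937\right) \frac{1}{3334} - 4064}{-3362} = \left(- \frac{2937}{3334} - 4064\right) \left(- \frac{1}{3362}\right) = \left(- \frac{13552313}{3334}\right) \left(- \frac{1}{3362}\right) = \frac{13552313}{11208908}$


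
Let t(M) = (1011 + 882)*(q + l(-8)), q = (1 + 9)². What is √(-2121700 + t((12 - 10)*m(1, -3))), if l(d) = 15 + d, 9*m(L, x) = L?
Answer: I*√1919149 ≈ 1385.3*I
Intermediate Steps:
m(L, x) = L/9
q = 100 (q = 10² = 100)
t(M) = 202551 (t(M) = (1011 + 882)*(100 + (15 - 8)) = 1893*(100 + 7) = 1893*107 = 202551)
√(-2121700 + t((12 - 10)*m(1, -3))) = √(-2121700 + 202551) = √(-1919149) = I*√1919149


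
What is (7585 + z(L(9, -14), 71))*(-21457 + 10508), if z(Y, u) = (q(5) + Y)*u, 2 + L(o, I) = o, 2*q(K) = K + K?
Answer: -92376713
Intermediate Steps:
q(K) = K (q(K) = (K + K)/2 = (2*K)/2 = K)
L(o, I) = -2 + o
z(Y, u) = u*(5 + Y) (z(Y, u) = (5 + Y)*u = u*(5 + Y))
(7585 + z(L(9, -14), 71))*(-21457 + 10508) = (7585 + 71*(5 + (-2 + 9)))*(-21457 + 10508) = (7585 + 71*(5 + 7))*(-10949) = (7585 + 71*12)*(-10949) = (7585 + 852)*(-10949) = 8437*(-10949) = -92376713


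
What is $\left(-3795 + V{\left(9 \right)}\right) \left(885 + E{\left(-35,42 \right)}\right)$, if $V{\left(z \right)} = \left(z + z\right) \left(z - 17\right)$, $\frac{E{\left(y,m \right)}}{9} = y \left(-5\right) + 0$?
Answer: $-9689940$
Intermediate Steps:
$E{\left(y,m \right)} = - 45 y$ ($E{\left(y,m \right)} = 9 \left(y \left(-5\right) + 0\right) = 9 \left(- 5 y + 0\right) = 9 \left(- 5 y\right) = - 45 y$)
$V{\left(z \right)} = 2 z \left(-17 + z\right)$
$\left(-3795 + V{\left(9 \right)}\right) \left(885 + E{\left(-35,42 \right)}\right) = \left(-3795 + 2 \cdot 9 \left(-17 + 9\right)\right) \left(885 - -1575\right) = \left(-3795 + 2 \cdot 9 \left(-8\right)\right) \left(885 + 1575\right) = \left(-3795 - 144\right) 2460 = \left(-3939\right) 2460 = -9689940$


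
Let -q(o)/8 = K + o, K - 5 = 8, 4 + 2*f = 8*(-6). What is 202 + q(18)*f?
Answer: 6650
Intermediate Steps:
f = -26 (f = -2 + (8*(-6))/2 = -2 + (½)*(-48) = -2 - 24 = -26)
K = 13 (K = 5 + 8 = 13)
q(o) = -104 - 8*o (q(o) = -8*(13 + o) = -104 - 8*o)
202 + q(18)*f = 202 + (-104 - 8*18)*(-26) = 202 + (-104 - 144)*(-26) = 202 - 248*(-26) = 202 + 6448 = 6650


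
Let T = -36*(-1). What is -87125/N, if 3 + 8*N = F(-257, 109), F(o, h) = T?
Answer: -697000/33 ≈ -21121.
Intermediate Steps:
T = 36
F(o, h) = 36
N = 33/8 (N = -3/8 + (1/8)*36 = -3/8 + 9/2 = 33/8 ≈ 4.1250)
-87125/N = -87125/33/8 = -87125*8/33 = -697000/33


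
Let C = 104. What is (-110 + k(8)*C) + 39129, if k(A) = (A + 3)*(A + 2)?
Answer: 50459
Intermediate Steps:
k(A) = (2 + A)*(3 + A) (k(A) = (3 + A)*(2 + A) = (2 + A)*(3 + A))
(-110 + k(8)*C) + 39129 = (-110 + (6 + 8² + 5*8)*104) + 39129 = (-110 + (6 + 64 + 40)*104) + 39129 = (-110 + 110*104) + 39129 = (-110 + 11440) + 39129 = 11330 + 39129 = 50459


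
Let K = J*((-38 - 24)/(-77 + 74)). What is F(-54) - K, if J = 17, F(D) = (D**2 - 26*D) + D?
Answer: 11744/3 ≈ 3914.7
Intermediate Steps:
F(D) = D**2 - 25*D
K = 1054/3 (K = 17*((-38 - 24)/(-77 + 74)) = 17*(-62/(-3)) = 17*(-62*(-1/3)) = 17*(62/3) = 1054/3 ≈ 351.33)
F(-54) - K = -54*(-25 - 54) - 1*1054/3 = -54*(-79) - 1054/3 = 4266 - 1054/3 = 11744/3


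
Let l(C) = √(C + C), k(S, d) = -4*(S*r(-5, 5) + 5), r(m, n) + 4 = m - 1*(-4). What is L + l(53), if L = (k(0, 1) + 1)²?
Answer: 361 + √106 ≈ 371.30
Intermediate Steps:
r(m, n) = m (r(m, n) = -4 + (m - 1*(-4)) = -4 + (m + 4) = -4 + (4 + m) = m)
k(S, d) = -20 + 20*S (k(S, d) = -4*(S*(-5) + 5) = -4*(-5*S + 5) = -4*(5 - 5*S) = -20 + 20*S)
L = 361 (L = ((-20 + 20*0) + 1)² = ((-20 + 0) + 1)² = (-20 + 1)² = (-19)² = 361)
l(C) = √2*√C (l(C) = √(2*C) = √2*√C)
L + l(53) = 361 + √2*√53 = 361 + √106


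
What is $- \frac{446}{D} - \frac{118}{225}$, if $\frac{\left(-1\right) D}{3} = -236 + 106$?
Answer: $- \frac{4879}{2925} \approx -1.668$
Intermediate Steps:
$D = 390$ ($D = - 3 \left(-236 + 106\right) = \left(-3\right) \left(-130\right) = 390$)
$- \frac{446}{D} - \frac{118}{225} = - \frac{446}{390} - \frac{118}{225} = \left(-446\right) \frac{1}{390} - \frac{118}{225} = - \frac{223}{195} - \frac{118}{225} = - \frac{4879}{2925}$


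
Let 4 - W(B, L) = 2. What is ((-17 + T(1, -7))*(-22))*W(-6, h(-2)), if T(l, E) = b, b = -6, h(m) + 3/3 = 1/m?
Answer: 1012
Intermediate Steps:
h(m) = -1 + 1/m
W(B, L) = 2 (W(B, L) = 4 - 1*2 = 4 - 2 = 2)
T(l, E) = -6
((-17 + T(1, -7))*(-22))*W(-6, h(-2)) = ((-17 - 6)*(-22))*2 = -23*(-22)*2 = 506*2 = 1012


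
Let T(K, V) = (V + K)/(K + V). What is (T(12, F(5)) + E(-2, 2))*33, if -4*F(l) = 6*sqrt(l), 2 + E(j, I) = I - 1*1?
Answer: 0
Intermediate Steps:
E(j, I) = -3 + I (E(j, I) = -2 + (I - 1*1) = -2 + (I - 1) = -2 + (-1 + I) = -3 + I)
F(l) = -3*sqrt(l)/2
T(K, V) = 1 (T(K, V) = (K + V)/(K + V) = 1)
(T(12, F(5)) + E(-2, 2))*33 = (1 + (-3 + 2))*33 = (1 - 1)*33 = 0*33 = 0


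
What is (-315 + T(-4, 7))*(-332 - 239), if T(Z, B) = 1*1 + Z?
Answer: 181578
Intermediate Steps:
T(Z, B) = 1 + Z
(-315 + T(-4, 7))*(-332 - 239) = (-315 + (1 - 4))*(-332 - 239) = (-315 - 3)*(-571) = -318*(-571) = 181578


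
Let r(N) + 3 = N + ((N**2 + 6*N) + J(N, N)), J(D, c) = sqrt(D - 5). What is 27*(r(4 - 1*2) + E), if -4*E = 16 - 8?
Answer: 351 + 27*I*sqrt(3) ≈ 351.0 + 46.765*I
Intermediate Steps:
J(D, c) = sqrt(-5 + D)
E = -2 (E = -(16 - 8)/4 = -1/4*8 = -2)
r(N) = -3 + N**2 + sqrt(-5 + N) + 7*N (r(N) = -3 + (N + ((N**2 + 6*N) + sqrt(-5 + N))) = -3 + (N + (N**2 + sqrt(-5 + N) + 6*N)) = -3 + (N**2 + sqrt(-5 + N) + 7*N) = -3 + N**2 + sqrt(-5 + N) + 7*N)
27*(r(4 - 1*2) + E) = 27*((-3 + (4 - 1*2)**2 + sqrt(-5 + (4 - 1*2)) + 7*(4 - 1*2)) - 2) = 27*((-3 + (4 - 2)**2 + sqrt(-5 + (4 - 2)) + 7*(4 - 2)) - 2) = 27*((-3 + 2**2 + sqrt(-5 + 2) + 7*2) - 2) = 27*((-3 + 4 + sqrt(-3) + 14) - 2) = 27*((-3 + 4 + I*sqrt(3) + 14) - 2) = 27*((15 + I*sqrt(3)) - 2) = 27*(13 + I*sqrt(3)) = 351 + 27*I*sqrt(3)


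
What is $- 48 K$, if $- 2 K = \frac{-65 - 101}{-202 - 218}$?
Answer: $\frac{332}{35} \approx 9.4857$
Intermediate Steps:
$K = - \frac{83}{420}$ ($K = - \frac{\left(-65 - 101\right) \frac{1}{-202 - 218}}{2} = - \frac{\left(-166\right) \frac{1}{-420}}{2} = - \frac{\left(-166\right) \left(- \frac{1}{420}\right)}{2} = \left(- \frac{1}{2}\right) \frac{83}{210} = - \frac{83}{420} \approx -0.19762$)
$- 48 K = \left(-48\right) \left(- \frac{83}{420}\right) = \frac{332}{35}$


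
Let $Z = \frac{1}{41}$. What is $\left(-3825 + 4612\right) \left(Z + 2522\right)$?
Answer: $\frac{81378161}{41} \approx 1.9848 \cdot 10^{6}$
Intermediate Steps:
$Z = \frac{1}{41} \approx 0.02439$
$\left(-3825 + 4612\right) \left(Z + 2522\right) = \left(-3825 + 4612\right) \left(\frac{1}{41} + 2522\right) = 787 \cdot \frac{103403}{41} = \frac{81378161}{41}$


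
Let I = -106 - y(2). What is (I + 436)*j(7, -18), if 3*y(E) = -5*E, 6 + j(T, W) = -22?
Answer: -28000/3 ≈ -9333.3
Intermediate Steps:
j(T, W) = -28 (j(T, W) = -6 - 22 = -28)
y(E) = -5*E/3 (y(E) = (-5*E)/3 = -5*E/3)
I = -308/3 (I = -106 - (-5)*2/3 = -106 - 1*(-10/3) = -106 + 10/3 = -308/3 ≈ -102.67)
(I + 436)*j(7, -18) = (-308/3 + 436)*(-28) = (1000/3)*(-28) = -28000/3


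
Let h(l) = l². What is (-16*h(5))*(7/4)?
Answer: -700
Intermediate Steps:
(-16*h(5))*(7/4) = (-16*5²)*(7/4) = (-16*25)*(7*(¼)) = -400*7/4 = -700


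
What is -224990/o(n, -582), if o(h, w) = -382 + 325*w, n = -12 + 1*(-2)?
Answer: 112495/94766 ≈ 1.1871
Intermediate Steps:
n = -14 (n = -12 - 2 = -14)
-224990/o(n, -582) = -224990/(-382 + 325*(-582)) = -224990/(-382 - 189150) = -224990/(-189532) = -224990*(-1/189532) = 112495/94766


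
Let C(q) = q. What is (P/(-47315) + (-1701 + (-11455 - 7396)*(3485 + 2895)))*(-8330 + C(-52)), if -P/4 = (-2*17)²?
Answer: 47698828748812362/47315 ≈ 1.0081e+12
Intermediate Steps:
P = -4624 (P = -4*(-2*17)² = -4*(-34)² = -4*1156 = -4624)
(P/(-47315) + (-1701 + (-11455 - 7396)*(3485 + 2895)))*(-8330 + C(-52)) = (-4624/(-47315) + (-1701 + (-11455 - 7396)*(3485 + 2895)))*(-8330 - 52) = (-4624*(-1/47315) + (-1701 - 18851*6380))*(-8382) = (4624/47315 + (-1701 - 120269380))*(-8382) = (4624/47315 - 120271081)*(-8382) = -5690626192891/47315*(-8382) = 47698828748812362/47315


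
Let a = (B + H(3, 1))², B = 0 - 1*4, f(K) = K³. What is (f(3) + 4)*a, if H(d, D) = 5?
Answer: 31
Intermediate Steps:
B = -4 (B = 0 - 4 = -4)
a = 1 (a = (-4 + 5)² = 1² = 1)
(f(3) + 4)*a = (3³ + 4)*1 = (27 + 4)*1 = 31*1 = 31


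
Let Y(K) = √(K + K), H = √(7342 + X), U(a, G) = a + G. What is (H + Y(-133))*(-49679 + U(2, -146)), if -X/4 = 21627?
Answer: 49823*I*(-√266 - √79166) ≈ -1.4831e+7*I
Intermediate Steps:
X = -86508 (X = -4*21627 = -86508)
U(a, G) = G + a
H = I*√79166 (H = √(7342 - 86508) = √(-79166) = I*√79166 ≈ 281.36*I)
Y(K) = √2*√K (Y(K) = √(2*K) = √2*√K)
(H + Y(-133))*(-49679 + U(2, -146)) = (I*√79166 + √2*√(-133))*(-49679 + (-146 + 2)) = (I*√79166 + √2*(I*√133))*(-49679 - 144) = (I*√79166 + I*√266)*(-49823) = (I*√266 + I*√79166)*(-49823) = -49823*I*√266 - 49823*I*√79166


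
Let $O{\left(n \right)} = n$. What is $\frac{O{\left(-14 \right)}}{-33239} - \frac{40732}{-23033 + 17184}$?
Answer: $\frac{1353972834}{194414911} \approx 6.9643$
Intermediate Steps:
$\frac{O{\left(-14 \right)}}{-33239} - \frac{40732}{-23033 + 17184} = - \frac{14}{-33239} - \frac{40732}{-23033 + 17184} = \left(-14\right) \left(- \frac{1}{33239}\right) - \frac{40732}{-5849} = \frac{14}{33239} - - \frac{40732}{5849} = \frac{14}{33239} + \frac{40732}{5849} = \frac{1353972834}{194414911}$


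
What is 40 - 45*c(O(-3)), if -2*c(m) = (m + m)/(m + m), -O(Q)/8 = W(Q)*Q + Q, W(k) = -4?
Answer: 125/2 ≈ 62.500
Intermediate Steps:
O(Q) = 24*Q (O(Q) = -8*(-4*Q + Q) = -(-24)*Q = 24*Q)
c(m) = -1/2 (c(m) = -(m + m)/(2*(m + m)) = -2*m/(2*(2*m)) = -2*m*1/(2*m)/2 = -1/2*1 = -1/2)
40 - 45*c(O(-3)) = 40 - 45*(-1/2) = 40 + 45/2 = 125/2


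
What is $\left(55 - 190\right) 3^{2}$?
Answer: $-1215$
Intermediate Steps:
$\left(55 - 190\right) 3^{2} = \left(-135\right) 9 = -1215$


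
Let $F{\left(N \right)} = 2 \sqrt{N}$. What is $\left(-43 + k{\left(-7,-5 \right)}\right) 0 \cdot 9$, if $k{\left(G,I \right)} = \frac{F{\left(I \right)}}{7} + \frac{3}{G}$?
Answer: $0$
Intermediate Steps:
$k{\left(G,I \right)} = \frac{3}{G} + \frac{2 \sqrt{I}}{7}$ ($k{\left(G,I \right)} = \frac{2 \sqrt{I}}{7} + \frac{3}{G} = \frac{3}{G} + \frac{2 \sqrt{I}}{7}$)
$\left(-43 + k{\left(-7,-5 \right)}\right) 0 \cdot 9 = \left(-43 + \left(\frac{3}{-7} + \frac{2 \sqrt{-5}}{7}\right)\right) 0 \cdot 9 = \left(-43 + \left(3 \left(- \frac{1}{7}\right) + \frac{2 i \sqrt{5}}{7}\right)\right) 0 = \left(-43 - \left(\frac{3}{7} - \frac{2 i \sqrt{5}}{7}\right)\right) 0 = \left(- \frac{304}{7} + \frac{2 i \sqrt{5}}{7}\right) 0 = 0$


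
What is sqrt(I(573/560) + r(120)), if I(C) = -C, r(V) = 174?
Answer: 3*sqrt(376705)/140 ≈ 13.152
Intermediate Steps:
sqrt(I(573/560) + r(120)) = sqrt(-573/560 + 174) = sqrt(96867/560) = 3*sqrt(376705)/140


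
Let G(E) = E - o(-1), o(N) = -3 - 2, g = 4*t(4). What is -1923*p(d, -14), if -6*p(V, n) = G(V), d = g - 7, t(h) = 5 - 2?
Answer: 3205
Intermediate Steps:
t(h) = 3
g = 12 (g = 4*3 = 12)
o(N) = -5
d = 5 (d = 12 - 7 = 5)
G(E) = 5 + E (G(E) = E - 1*(-5) = E + 5 = 5 + E)
p(V, n) = -⅚ - V/6 (p(V, n) = -(5 + V)/6 = -⅚ - V/6)
-1923*p(d, -14) = -1923*(-⅚ - ⅙*5) = -1923*(-⅚ - ⅚) = -1923*(-5/3) = 3205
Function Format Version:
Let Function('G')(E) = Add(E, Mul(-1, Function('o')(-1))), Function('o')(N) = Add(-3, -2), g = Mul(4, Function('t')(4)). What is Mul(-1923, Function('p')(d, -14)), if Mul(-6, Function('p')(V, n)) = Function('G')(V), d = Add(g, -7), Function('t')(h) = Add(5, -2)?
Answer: 3205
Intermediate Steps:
Function('t')(h) = 3
g = 12 (g = Mul(4, 3) = 12)
Function('o')(N) = -5
d = 5 (d = Add(12, -7) = 5)
Function('G')(E) = Add(5, E) (Function('G')(E) = Add(E, Mul(-1, -5)) = Add(E, 5) = Add(5, E))
Function('p')(V, n) = Add(Rational(-5, 6), Mul(Rational(-1, 6), V)) (Function('p')(V, n) = Mul(Rational(-1, 6), Add(5, V)) = Add(Rational(-5, 6), Mul(Rational(-1, 6), V)))
Mul(-1923, Function('p')(d, -14)) = Mul(-1923, Add(Rational(-5, 6), Mul(Rational(-1, 6), 5))) = Mul(-1923, Add(Rational(-5, 6), Rational(-5, 6))) = Mul(-1923, Rational(-5, 3)) = 3205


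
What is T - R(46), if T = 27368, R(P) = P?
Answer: 27322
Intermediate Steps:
T - R(46) = 27368 - 1*46 = 27368 - 46 = 27322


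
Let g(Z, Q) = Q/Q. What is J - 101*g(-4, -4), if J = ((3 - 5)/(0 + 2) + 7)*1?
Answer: -95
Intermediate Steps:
g(Z, Q) = 1
J = 6 (J = (-2/2 + 7)*1 = (-2*½ + 7)*1 = (-1 + 7)*1 = 6*1 = 6)
J - 101*g(-4, -4) = 6 - 101*1 = 6 - 101 = -95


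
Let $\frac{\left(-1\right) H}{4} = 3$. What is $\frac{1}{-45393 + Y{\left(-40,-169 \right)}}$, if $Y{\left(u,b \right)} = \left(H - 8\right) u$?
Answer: $- \frac{1}{44593} \approx -2.2425 \cdot 10^{-5}$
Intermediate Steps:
$H = -12$ ($H = \left(-4\right) 3 = -12$)
$Y{\left(u,b \right)} = - 20 u$ ($Y{\left(u,b \right)} = \left(-12 - 8\right) u = - 20 u$)
$\frac{1}{-45393 + Y{\left(-40,-169 \right)}} = \frac{1}{-45393 - -800} = \frac{1}{-45393 + 800} = \frac{1}{-44593} = - \frac{1}{44593}$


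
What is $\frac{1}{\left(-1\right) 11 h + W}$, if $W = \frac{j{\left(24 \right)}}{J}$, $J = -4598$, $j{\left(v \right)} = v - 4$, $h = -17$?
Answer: $\frac{2299}{429903} \approx 0.0053477$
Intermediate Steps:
$j{\left(v \right)} = -4 + v$ ($j{\left(v \right)} = v - 4 = -4 + v$)
$W = - \frac{10}{2299}$ ($W = \frac{-4 + 24}{-4598} = 20 \left(- \frac{1}{4598}\right) = - \frac{10}{2299} \approx -0.0043497$)
$\frac{1}{\left(-1\right) 11 h + W} = \frac{1}{\left(-1\right) 11 \left(-17\right) - \frac{10}{2299}} = \frac{1}{\left(-11\right) \left(-17\right) - \frac{10}{2299}} = \frac{1}{187 - \frac{10}{2299}} = \frac{1}{\frac{429903}{2299}} = \frac{2299}{429903}$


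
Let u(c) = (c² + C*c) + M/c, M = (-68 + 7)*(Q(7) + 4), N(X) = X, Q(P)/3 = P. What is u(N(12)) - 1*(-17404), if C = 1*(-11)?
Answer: 207467/12 ≈ 17289.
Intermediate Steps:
Q(P) = 3*P
C = -11
M = -1525 (M = (-68 + 7)*(3*7 + 4) = -61*(21 + 4) = -61*25 = -1525)
u(c) = c² - 1525/c - 11*c (u(c) = (c² - 11*c) - 1525/c = c² - 1525/c - 11*c)
u(N(12)) - 1*(-17404) = (-1525 + 12²*(-11 + 12))/12 - 1*(-17404) = (-1525 + 144*1)/12 + 17404 = (-1525 + 144)/12 + 17404 = (1/12)*(-1381) + 17404 = -1381/12 + 17404 = 207467/12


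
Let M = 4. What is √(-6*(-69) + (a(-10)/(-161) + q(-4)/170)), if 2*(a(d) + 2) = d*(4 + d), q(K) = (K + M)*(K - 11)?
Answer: √218914/23 ≈ 20.343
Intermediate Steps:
q(K) = (-11 + K)*(4 + K) (q(K) = (K + 4)*(K - 11) = (4 + K)*(-11 + K) = (-11 + K)*(4 + K))
a(d) = -2 + d*(4 + d)/2 (a(d) = -2 + (d*(4 + d))/2 = -2 + d*(4 + d)/2)
√(-6*(-69) + (a(-10)/(-161) + q(-4)/170)) = √(-6*(-69) + ((-2 + (½)*(-10)² + 2*(-10))/(-161) + (-44 + (-4)² - 7*(-4))/170)) = √(414 + ((-2 + (½)*100 - 20)*(-1/161) + (-44 + 16 + 28)*(1/170))) = √(414 + ((-2 + 50 - 20)*(-1/161) + 0*(1/170))) = √(414 + (28*(-1/161) + 0)) = √(414 + (-4/23 + 0)) = √(414 - 4/23) = √(9518/23) = √218914/23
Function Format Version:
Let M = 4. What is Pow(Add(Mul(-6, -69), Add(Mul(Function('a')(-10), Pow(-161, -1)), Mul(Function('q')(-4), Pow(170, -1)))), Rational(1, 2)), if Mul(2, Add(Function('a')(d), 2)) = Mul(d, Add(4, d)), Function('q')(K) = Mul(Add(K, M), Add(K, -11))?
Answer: Mul(Rational(1, 23), Pow(218914, Rational(1, 2))) ≈ 20.343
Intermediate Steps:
Function('q')(K) = Mul(Add(-11, K), Add(4, K)) (Function('q')(K) = Mul(Add(K, 4), Add(K, -11)) = Mul(Add(4, K), Add(-11, K)) = Mul(Add(-11, K), Add(4, K)))
Function('a')(d) = Add(-2, Mul(Rational(1, 2), d, Add(4, d))) (Function('a')(d) = Add(-2, Mul(Rational(1, 2), Mul(d, Add(4, d)))) = Add(-2, Mul(Rational(1, 2), d, Add(4, d))))
Pow(Add(Mul(-6, -69), Add(Mul(Function('a')(-10), Pow(-161, -1)), Mul(Function('q')(-4), Pow(170, -1)))), Rational(1, 2)) = Pow(Add(Mul(-6, -69), Add(Mul(Add(-2, Mul(Rational(1, 2), Pow(-10, 2)), Mul(2, -10)), Pow(-161, -1)), Mul(Add(-44, Pow(-4, 2), Mul(-7, -4)), Pow(170, -1)))), Rational(1, 2)) = Pow(Add(414, Add(Mul(Add(-2, Mul(Rational(1, 2), 100), -20), Rational(-1, 161)), Mul(Add(-44, 16, 28), Rational(1, 170)))), Rational(1, 2)) = Pow(Add(414, Add(Mul(Add(-2, 50, -20), Rational(-1, 161)), Mul(0, Rational(1, 170)))), Rational(1, 2)) = Pow(Add(414, Add(Mul(28, Rational(-1, 161)), 0)), Rational(1, 2)) = Pow(Add(414, Add(Rational(-4, 23), 0)), Rational(1, 2)) = Pow(Add(414, Rational(-4, 23)), Rational(1, 2)) = Pow(Rational(9518, 23), Rational(1, 2)) = Mul(Rational(1, 23), Pow(218914, Rational(1, 2)))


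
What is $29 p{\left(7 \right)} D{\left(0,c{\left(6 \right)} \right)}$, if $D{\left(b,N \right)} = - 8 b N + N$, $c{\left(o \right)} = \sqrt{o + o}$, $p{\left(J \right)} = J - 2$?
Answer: $290 \sqrt{3} \approx 502.29$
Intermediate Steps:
$p{\left(J \right)} = -2 + J$
$c{\left(o \right)} = \sqrt{2} \sqrt{o}$ ($c{\left(o \right)} = \sqrt{2 o} = \sqrt{2} \sqrt{o}$)
$D{\left(b,N \right)} = N - 8 N b$ ($D{\left(b,N \right)} = - 8 N b + N = N - 8 N b$)
$29 p{\left(7 \right)} D{\left(0,c{\left(6 \right)} \right)} = 29 \left(-2 + 7\right) \sqrt{2} \sqrt{6} \left(1 - 0\right) = 29 \cdot 5 \cdot 2 \sqrt{3} \left(1 + 0\right) = 145 \cdot 2 \sqrt{3} \cdot 1 = 145 \cdot 2 \sqrt{3} = 290 \sqrt{3}$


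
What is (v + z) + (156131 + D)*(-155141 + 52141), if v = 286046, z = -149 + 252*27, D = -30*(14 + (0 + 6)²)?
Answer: -15926700299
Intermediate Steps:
D = -1500 (D = -30*(14 + 6²) = -30*(14 + 36) = -30*50 = -1500)
z = 6655 (z = -149 + 6804 = 6655)
(v + z) + (156131 + D)*(-155141 + 52141) = (286046 + 6655) + (156131 - 1500)*(-155141 + 52141) = 292701 + 154631*(-103000) = 292701 - 15926993000 = -15926700299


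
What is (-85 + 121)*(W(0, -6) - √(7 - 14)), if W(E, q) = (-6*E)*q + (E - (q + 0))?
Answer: 216 - 36*I*√7 ≈ 216.0 - 95.247*I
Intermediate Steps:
W(E, q) = E - q - 6*E*q (W(E, q) = -6*E*q + (E - q) = E - q - 6*E*q)
(-85 + 121)*(W(0, -6) - √(7 - 14)) = (-85 + 121)*((0 - 1*(-6) - 6*0*(-6)) - √(7 - 14)) = 36*((0 + 6 + 0) - √(-7)) = 36*(6 - I*√7) = 216 - 36*I*√7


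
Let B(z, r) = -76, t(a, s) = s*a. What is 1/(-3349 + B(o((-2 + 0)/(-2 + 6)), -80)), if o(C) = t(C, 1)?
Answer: -1/3425 ≈ -0.00029197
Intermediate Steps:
t(a, s) = a*s
o(C) = C (o(C) = C*1 = C)
1/(-3349 + B(o((-2 + 0)/(-2 + 6)), -80)) = 1/(-3349 - 76) = 1/(-3425) = -1/3425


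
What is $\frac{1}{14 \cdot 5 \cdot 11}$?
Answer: $\frac{1}{770} \approx 0.0012987$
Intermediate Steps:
$\frac{1}{14 \cdot 5 \cdot 11} = \frac{1}{70 \cdot 11} = \frac{1}{770}$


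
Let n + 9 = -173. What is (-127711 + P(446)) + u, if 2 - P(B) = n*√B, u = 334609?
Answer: 206900 + 182*√446 ≈ 2.1074e+5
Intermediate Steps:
n = -182 (n = -9 - 173 = -182)
P(B) = 2 + 182*√B (P(B) = 2 - (-182)*√B = 2 + 182*√B)
(-127711 + P(446)) + u = (-127711 + (2 + 182*√446)) + 334609 = (-127709 + 182*√446) + 334609 = 206900 + 182*√446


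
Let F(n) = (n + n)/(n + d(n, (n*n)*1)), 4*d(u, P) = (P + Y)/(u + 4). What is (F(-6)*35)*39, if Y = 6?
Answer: 1456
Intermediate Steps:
d(u, P) = (6 + P)/(4*(4 + u)) (d(u, P) = ((P + 6)/(u + 4))/4 = ((6 + P)/(4 + u))/4 = (6 + P)/(4*(4 + u)))
F(n) = 2*n/(n + (6 + n**2)/(4*(4 + n))) (F(n) = (n + n)/(n + (6 + (n*n)*1)/(4*(4 + n))) = (2*n)/(n + (6 + n**2*1)/(4*(4 + n))) = (2*n)/(n + (6 + n**2)/(4*(4 + n))) = 2*n/(n + (6 + n**2)/(4*(4 + n))))
(F(-6)*35)*39 = ((8*(-6)*(4 - 6)/(6 + 5*(-6)**2 + 16*(-6)))*35)*39 = ((8*(-6)*(-2)/(6 + 5*36 - 96))*35)*39 = ((8*(-6)*(-2)/(6 + 180 - 96))*35)*39 = ((8*(-6)*(-2)/90)*35)*39 = ((8*(-6)*(1/90)*(-2))*35)*39 = ((16/15)*35)*39 = (112/3)*39 = 1456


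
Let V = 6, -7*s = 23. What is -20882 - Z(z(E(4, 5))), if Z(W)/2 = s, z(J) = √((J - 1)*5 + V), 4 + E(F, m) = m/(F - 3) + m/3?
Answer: -146128/7 ≈ -20875.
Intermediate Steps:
s = -23/7 (s = -⅐*23 = -23/7 ≈ -3.2857)
E(F, m) = -4 + m/3 + m/(-3 + F) (E(F, m) = -4 + (m/(F - 3) + m/3) = -4 + (m/(-3 + F) + m*(⅓)) = -4 + (m/(-3 + F) + m/3) = -4 + (m/3 + m/(-3 + F)) = -4 + m/3 + m/(-3 + F))
z(J) = √(1 + 5*J) (z(J) = √((J - 1)*5 + 6) = √((-1 + J)*5 + 6) = √((-5 + 5*J) + 6) = √(1 + 5*J))
Z(W) = -46/7 (Z(W) = 2*(-23/7) = -46/7)
-20882 - Z(z(E(4, 5))) = -20882 - 1*(-46/7) = -20882 + 46/7 = -146128/7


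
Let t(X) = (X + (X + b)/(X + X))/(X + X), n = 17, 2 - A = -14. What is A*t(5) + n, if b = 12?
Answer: 693/25 ≈ 27.720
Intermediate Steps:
A = 16 (A = 2 - 1*(-14) = 2 + 14 = 16)
t(X) = (X + (12 + X)/(2*X))/(2*X) (t(X) = (X + (X + 12)/(X + X))/(X + X) = (X + (12 + X)/((2*X)))/((2*X)) = (X + (12 + X)*(1/(2*X)))*(1/(2*X)) = (X + (12 + X)/(2*X))*(1/(2*X)) = (X + (12 + X)/(2*X))/(2*X))
A*t(5) + n = 16*((¼)*(12 + 5 + 2*5²)/5²) + 17 = 16*((¼)*(1/25)*(12 + 5 + 2*25)) + 17 = 16*((¼)*(1/25)*(12 + 5 + 50)) + 17 = 16*((¼)*(1/25)*67) + 17 = 16*(67/100) + 17 = 268/25 + 17 = 693/25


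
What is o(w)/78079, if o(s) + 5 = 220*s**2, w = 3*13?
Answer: 334615/78079 ≈ 4.2856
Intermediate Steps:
w = 39
o(s) = -5 + 220*s**2
o(w)/78079 = (-5 + 220*39**2)/78079 = (-5 + 220*1521)*(1/78079) = (-5 + 334620)*(1/78079) = 334615*(1/78079) = 334615/78079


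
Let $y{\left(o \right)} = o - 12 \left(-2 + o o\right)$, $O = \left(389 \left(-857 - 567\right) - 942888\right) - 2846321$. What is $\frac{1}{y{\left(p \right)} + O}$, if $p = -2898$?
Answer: $- \frac{1}{105126867} \approx -9.5123 \cdot 10^{-9}$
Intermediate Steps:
$O = -4343145$ ($O = \left(389 \left(-1424\right) - 942888\right) - 2846321 = \left(-553936 - 942888\right) - 2846321 = -1496824 - 2846321 = -4343145$)
$y{\left(o \right)} = 24 + o - 12 o^{2}$ ($y{\left(o \right)} = o - 12 \left(-2 + o^{2}\right) = o - \left(-24 + 12 o^{2}\right) = 24 + o - 12 o^{2}$)
$\frac{1}{y{\left(p \right)} + O} = \frac{1}{\left(24 - 2898 - 12 \left(-2898\right)^{2}\right) - 4343145} = \frac{1}{\left(24 - 2898 - 100780848\right) - 4343145} = \frac{1}{-100783722 - 4343145} = \frac{1}{-105126867} = - \frac{1}{105126867}$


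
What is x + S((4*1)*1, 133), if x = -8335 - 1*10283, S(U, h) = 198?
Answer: -18420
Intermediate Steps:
x = -18618 (x = -8335 - 10283 = -18618)
x + S((4*1)*1, 133) = -18618 + 198 = -18420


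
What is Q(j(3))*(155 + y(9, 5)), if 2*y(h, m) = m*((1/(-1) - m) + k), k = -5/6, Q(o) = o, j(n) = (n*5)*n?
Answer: 24825/4 ≈ 6206.3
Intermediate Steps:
j(n) = 5*n**2 (j(n) = (5*n)*n = 5*n**2)
k = -5/6 (k = -5*1/6 = -5/6 ≈ -0.83333)
y(h, m) = m*(-11/6 - m)/2 (y(h, m) = (m*((1/(-1) - m) - 5/6))/2 = (m*((-1 - m) - 5/6))/2 = (m*(-11/6 - m))/2 = m*(-11/6 - m)/2)
Q(j(3))*(155 + y(9, 5)) = (5*3**2)*(155 - 1/12*5*(11 + 6*5)) = (5*9)*(155 - 1/12*5*(11 + 30)) = 45*(155 - 1/12*5*41) = 45*(155 - 205/12) = 45*(1655/12) = 24825/4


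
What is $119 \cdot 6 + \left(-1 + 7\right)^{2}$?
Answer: $750$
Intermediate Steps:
$119 \cdot 6 + \left(-1 + 7\right)^{2} = 714 + 6^{2} = 714 + 36 = 750$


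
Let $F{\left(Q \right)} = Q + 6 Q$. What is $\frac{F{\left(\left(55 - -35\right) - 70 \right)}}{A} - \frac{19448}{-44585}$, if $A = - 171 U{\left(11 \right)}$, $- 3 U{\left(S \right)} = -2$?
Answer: $- \frac{2012414}{2541345} \approx -0.79187$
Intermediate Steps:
$U{\left(S \right)} = \frac{2}{3}$ ($U{\left(S \right)} = \left(- \frac{1}{3}\right) \left(-2\right) = \frac{2}{3}$)
$F{\left(Q \right)} = 7 Q$
$A = -114$ ($A = \left(-171\right) \frac{2}{3} = -114$)
$\frac{F{\left(\left(55 - -35\right) - 70 \right)}}{A} - \frac{19448}{-44585} = \frac{7 \left(\left(55 - -35\right) - 70\right)}{-114} - \frac{19448}{-44585} = 7 \left(\left(55 + 35\right) - 70\right) \left(- \frac{1}{114}\right) - - \frac{19448}{44585} = 7 \left(90 - 70\right) \left(- \frac{1}{114}\right) + \frac{19448}{44585} = 7 \cdot 20 \left(- \frac{1}{114}\right) + \frac{19448}{44585} = 140 \left(- \frac{1}{114}\right) + \frac{19448}{44585} = - \frac{70}{57} + \frac{19448}{44585} = - \frac{2012414}{2541345}$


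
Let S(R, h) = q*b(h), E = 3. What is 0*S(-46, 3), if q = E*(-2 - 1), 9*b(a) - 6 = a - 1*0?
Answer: 0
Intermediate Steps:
b(a) = ⅔ + a/9 (b(a) = ⅔ + (a - 1*0)/9 = ⅔ + (a + 0)/9 = ⅔ + a/9)
q = -9 (q = 3*(-2 - 1) = 3*(-3) = -9)
S(R, h) = -6 - h (S(R, h) = -9*(⅔ + h/9) = -6 - h)
0*S(-46, 3) = 0*(-6 - 1*3) = 0*(-6 - 3) = 0*(-9) = 0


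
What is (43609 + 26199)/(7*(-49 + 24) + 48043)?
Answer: 17452/11967 ≈ 1.4583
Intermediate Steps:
(43609 + 26199)/(7*(-49 + 24) + 48043) = 69808/(7*(-25) + 48043) = 69808/(-175 + 48043) = 69808/47868 = 69808*(1/47868) = 17452/11967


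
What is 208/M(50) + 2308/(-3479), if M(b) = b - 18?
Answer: 40611/6958 ≈ 5.8366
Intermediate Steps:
M(b) = -18 + b
208/M(50) + 2308/(-3479) = 208/(-18 + 50) + 2308/(-3479) = 208/32 + 2308*(-1/3479) = 208*(1/32) - 2308/3479 = 13/2 - 2308/3479 = 40611/6958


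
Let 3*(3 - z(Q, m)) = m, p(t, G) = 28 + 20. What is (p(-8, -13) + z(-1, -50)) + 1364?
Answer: 4295/3 ≈ 1431.7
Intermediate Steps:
p(t, G) = 48
z(Q, m) = 3 - m/3
(p(-8, -13) + z(-1, -50)) + 1364 = (48 + (3 - 1/3*(-50))) + 1364 = (48 + (3 + 50/3)) + 1364 = (48 + 59/3) + 1364 = 203/3 + 1364 = 4295/3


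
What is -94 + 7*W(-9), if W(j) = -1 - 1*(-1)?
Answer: -94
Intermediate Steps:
W(j) = 0 (W(j) = -1 + 1 = 0)
-94 + 7*W(-9) = -94 + 7*0 = -94 + 0 = -94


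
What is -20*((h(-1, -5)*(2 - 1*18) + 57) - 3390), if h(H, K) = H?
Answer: 66340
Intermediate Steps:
-20*((h(-1, -5)*(2 - 1*18) + 57) - 3390) = -20*((-(2 - 1*18) + 57) - 3390) = -20*((-(2 - 18) + 57) - 3390) = -20*((-1*(-16) + 57) - 3390) = -20*((16 + 57) - 3390) = -20*(73 - 3390) = -20*(-3317) = 66340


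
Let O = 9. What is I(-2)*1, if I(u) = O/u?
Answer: -9/2 ≈ -4.5000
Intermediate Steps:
I(u) = 9/u
I(-2)*1 = (9/(-2))*1 = (9*(-½))*1 = -9/2*1 = -9/2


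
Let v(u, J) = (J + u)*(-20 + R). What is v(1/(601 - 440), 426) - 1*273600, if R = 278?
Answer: -26354154/161 ≈ -1.6369e+5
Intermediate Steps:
v(u, J) = 258*J + 258*u (v(u, J) = (J + u)*(-20 + 278) = (J + u)*258 = 258*J + 258*u)
v(1/(601 - 440), 426) - 1*273600 = (258*426 + 258/(601 - 440)) - 1*273600 = (109908 + 258/161) - 273600 = 17695446/161 - 273600 = -26354154/161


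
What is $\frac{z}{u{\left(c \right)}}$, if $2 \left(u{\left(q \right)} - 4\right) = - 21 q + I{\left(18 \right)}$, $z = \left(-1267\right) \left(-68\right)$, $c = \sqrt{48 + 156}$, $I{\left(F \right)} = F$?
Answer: $- \frac{560014}{11161} - \frac{904638 \sqrt{51}}{11161} \approx -629.01$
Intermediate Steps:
$c = 2 \sqrt{51}$ ($c = \sqrt{204} = 2 \sqrt{51} \approx 14.283$)
$z = 86156$
$u{\left(q \right)} = 13 - \frac{21 q}{2}$ ($u{\left(q \right)} = 4 + \frac{- 21 q + 18}{2} = 4 + \frac{18 - 21 q}{2} = 4 - \left(-9 + \frac{21 q}{2}\right) = 13 - \frac{21 q}{2}$)
$\frac{z}{u{\left(c \right)}} = \frac{86156}{13 - \frac{21 \cdot 2 \sqrt{51}}{2}} = \frac{86156}{13 - 21 \sqrt{51}}$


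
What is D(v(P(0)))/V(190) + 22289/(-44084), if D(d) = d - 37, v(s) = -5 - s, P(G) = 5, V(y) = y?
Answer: -3153429/4187980 ≈ -0.75297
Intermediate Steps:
D(d) = -37 + d
D(v(P(0)))/V(190) + 22289/(-44084) = (-37 + (-5 - 1*5))/190 + 22289/(-44084) = (-37 + (-5 - 5))*(1/190) + 22289*(-1/44084) = (-37 - 10)*(1/190) - 22289/44084 = -47*1/190 - 22289/44084 = -47/190 - 22289/44084 = -3153429/4187980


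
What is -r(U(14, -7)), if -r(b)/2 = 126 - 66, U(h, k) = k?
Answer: 120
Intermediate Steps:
r(b) = -120 (r(b) = -2*(126 - 66) = -2*60 = -120)
-r(U(14, -7)) = -1*(-120) = 120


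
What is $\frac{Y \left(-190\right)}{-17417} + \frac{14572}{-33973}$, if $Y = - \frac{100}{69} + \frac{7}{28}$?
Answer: $- \frac{36092753297}{81655668258} \approx -0.44201$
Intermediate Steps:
$Y = - \frac{331}{276}$ ($Y = \left(-100\right) \frac{1}{69} + 7 \cdot \frac{1}{28} = - \frac{100}{69} + \frac{1}{4} = - \frac{331}{276} \approx -1.1993$)
$\frac{Y \left(-190\right)}{-17417} + \frac{14572}{-33973} = \frac{\left(- \frac{331}{276}\right) \left(-190\right)}{-17417} + \frac{14572}{-33973} = \frac{31445}{138} \left(- \frac{1}{17417}\right) + 14572 \left(- \frac{1}{33973}\right) = - \frac{31445}{2403546} - \frac{14572}{33973} = - \frac{36092753297}{81655668258}$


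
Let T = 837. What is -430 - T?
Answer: -1267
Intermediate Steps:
-430 - T = -430 - 1*837 = -430 - 837 = -1267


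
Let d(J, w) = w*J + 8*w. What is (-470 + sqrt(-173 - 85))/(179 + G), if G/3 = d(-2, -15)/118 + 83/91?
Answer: -2523430/963457 + 5369*I*sqrt(258)/963457 ≈ -2.6191 + 0.08951*I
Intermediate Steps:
d(J, w) = 8*w + J*w (d(J, w) = J*w + 8*w = 8*w + J*w)
G = 2406/5369 (G = 3*(-15*(8 - 2)/118 + 83/91) = 3*(-15*6*(1/118) + 83*(1/91)) = 3*(-90*1/118 + 83/91) = 3*(-45/59 + 83/91) = 3*(802/5369) = 2406/5369 ≈ 0.44813)
(-470 + sqrt(-173 - 85))/(179 + G) = (-470 + sqrt(-173 - 85))/(179 + 2406/5369) = (-470 + sqrt(-258))/(963457/5369) = (-470 + I*sqrt(258))*(5369/963457) = -2523430/963457 + 5369*I*sqrt(258)/963457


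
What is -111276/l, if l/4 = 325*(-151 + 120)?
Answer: 27819/10075 ≈ 2.7612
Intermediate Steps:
l = -40300 (l = 4*(325*(-151 + 120)) = 4*(325*(-31)) = 4*(-10075) = -40300)
-111276/l = -111276/(-40300) = -111276*(-1/40300) = 27819/10075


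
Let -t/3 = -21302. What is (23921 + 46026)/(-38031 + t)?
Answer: 69947/25875 ≈ 2.7033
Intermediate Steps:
t = 63906 (t = -3*(-21302) = 63906)
(23921 + 46026)/(-38031 + t) = (23921 + 46026)/(-38031 + 63906) = 69947/25875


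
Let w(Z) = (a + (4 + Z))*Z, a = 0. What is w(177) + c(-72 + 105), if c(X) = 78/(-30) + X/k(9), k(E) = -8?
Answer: 1281211/40 ≈ 32030.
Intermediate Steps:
c(X) = -13/5 - X/8 (c(X) = 78/(-30) + X/(-8) = 78*(-1/30) + X*(-⅛) = -13/5 - X/8)
w(Z) = Z*(4 + Z) (w(Z) = (0 + (4 + Z))*Z = (4 + Z)*Z = Z*(4 + Z))
w(177) + c(-72 + 105) = 177*(4 + 177) + (-13/5 - (-72 + 105)/8) = 177*181 + (-13/5 - ⅛*33) = 32037 + (-13/5 - 33/8) = 32037 - 269/40 = 1281211/40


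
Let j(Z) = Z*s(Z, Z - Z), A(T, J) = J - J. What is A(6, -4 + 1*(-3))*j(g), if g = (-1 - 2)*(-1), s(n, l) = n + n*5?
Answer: 0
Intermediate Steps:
s(n, l) = 6*n (s(n, l) = n + 5*n = 6*n)
A(T, J) = 0
g = 3 (g = -3*(-1) = 3)
j(Z) = 6*Z² (j(Z) = Z*(6*Z) = 6*Z²)
A(6, -4 + 1*(-3))*j(g) = 0*(6*3²) = 0*(6*9) = 0*54 = 0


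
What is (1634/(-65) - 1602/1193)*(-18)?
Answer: 36962856/77545 ≈ 476.66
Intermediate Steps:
(1634/(-65) - 1602/1193)*(-18) = (1634*(-1/65) - 1602*1/1193)*(-18) = (-1634/65 - 1602/1193)*(-18) = -2053492/77545*(-18) = 36962856/77545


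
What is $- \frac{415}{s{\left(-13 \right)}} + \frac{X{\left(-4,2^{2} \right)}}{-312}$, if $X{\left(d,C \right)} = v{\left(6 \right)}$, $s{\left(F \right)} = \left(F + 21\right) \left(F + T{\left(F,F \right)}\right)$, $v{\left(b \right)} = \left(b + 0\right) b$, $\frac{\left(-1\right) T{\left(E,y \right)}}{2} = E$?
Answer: $- \frac{427}{104} \approx -4.1058$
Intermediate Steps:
$T{\left(E,y \right)} = - 2 E$
$v{\left(b \right)} = b^{2}$ ($v{\left(b \right)} = b b = b^{2}$)
$s{\left(F \right)} = - F \left(21 + F\right)$ ($s{\left(F \right)} = \left(F + 21\right) \left(F - 2 F\right) = \left(21 + F\right) \left(- F\right) = - F \left(21 + F\right)$)
$X{\left(d,C \right)} = 36$ ($X{\left(d,C \right)} = 6^{2} = 36$)
$- \frac{415}{s{\left(-13 \right)}} + \frac{X{\left(-4,2^{2} \right)}}{-312} = - \frac{415}{\left(-13\right) \left(-21 - -13\right)} + \frac{36}{-312} = - \frac{415}{\left(-13\right) \left(-21 + 13\right)} + 36 \left(- \frac{1}{312}\right) = - \frac{415}{\left(-13\right) \left(-8\right)} - \frac{3}{26} = - \frac{415}{104} - \frac{3}{26} = - \frac{427}{104}$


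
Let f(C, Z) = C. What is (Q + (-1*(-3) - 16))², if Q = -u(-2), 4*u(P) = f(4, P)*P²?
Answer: 289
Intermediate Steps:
u(P) = P² (u(P) = (4*P²)/4 = P²)
Q = -4 (Q = -1*(-2)² = -1*4 = -4)
(Q + (-1*(-3) - 16))² = (-4 + (-1*(-3) - 16))² = (-4 + (3 - 16))² = (-4 - 13)² = (-17)² = 289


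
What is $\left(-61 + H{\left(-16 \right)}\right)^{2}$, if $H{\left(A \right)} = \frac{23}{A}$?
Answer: $\frac{998001}{256} \approx 3898.4$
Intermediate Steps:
$\left(-61 + H{\left(-16 \right)}\right)^{2} = \left(-61 + \frac{23}{-16}\right)^{2} = \left(-61 + 23 \left(- \frac{1}{16}\right)\right)^{2} = \left(-61 - \frac{23}{16}\right)^{2} = \left(- \frac{999}{16}\right)^{2} = \frac{998001}{256}$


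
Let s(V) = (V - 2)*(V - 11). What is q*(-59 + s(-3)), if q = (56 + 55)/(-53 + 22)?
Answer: -1221/31 ≈ -39.387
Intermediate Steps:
s(V) = (-11 + V)*(-2 + V) (s(V) = (-2 + V)*(-11 + V) = (-11 + V)*(-2 + V))
q = -111/31 (q = 111/(-31) = 111*(-1/31) = -111/31 ≈ -3.5806)
q*(-59 + s(-3)) = -111*(-59 + (22 + (-3)² - 13*(-3)))/31 = -111*(-59 + (22 + 9 + 39))/31 = -111*(-59 + 70)/31 = -111/31*11 = -1221/31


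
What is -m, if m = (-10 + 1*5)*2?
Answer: 10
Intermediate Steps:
m = -10 (m = (-10 + 5)*2 = -5*2 = -10)
-m = -1*(-10) = 10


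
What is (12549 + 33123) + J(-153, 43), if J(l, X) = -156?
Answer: 45516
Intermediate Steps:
(12549 + 33123) + J(-153, 43) = (12549 + 33123) - 156 = 45672 - 156 = 45516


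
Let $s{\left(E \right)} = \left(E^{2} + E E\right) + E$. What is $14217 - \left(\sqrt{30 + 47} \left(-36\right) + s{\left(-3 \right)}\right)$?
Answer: $14202 + 36 \sqrt{77} \approx 14518.0$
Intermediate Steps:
$s{\left(E \right)} = E + 2 E^{2}$ ($s{\left(E \right)} = \left(E^{2} + E^{2}\right) + E = 2 E^{2} + E = E + 2 E^{2}$)
$14217 - \left(\sqrt{30 + 47} \left(-36\right) + s{\left(-3 \right)}\right) = 14217 - \left(\sqrt{30 + 47} \left(-36\right) - 3 \left(1 + 2 \left(-3\right)\right)\right) = 14217 - \left(\sqrt{77} \left(-36\right) - 3 \left(1 - 6\right)\right) = 14217 - \left(- 36 \sqrt{77} - -15\right) = 14217 - \left(- 36 \sqrt{77} + 15\right) = 14217 - \left(15 - 36 \sqrt{77}\right) = 14202 + 36 \sqrt{77}$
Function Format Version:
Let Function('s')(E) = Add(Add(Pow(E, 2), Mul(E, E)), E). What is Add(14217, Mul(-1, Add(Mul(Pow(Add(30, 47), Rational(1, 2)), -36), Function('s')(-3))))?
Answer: Add(14202, Mul(36, Pow(77, Rational(1, 2)))) ≈ 14518.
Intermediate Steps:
Function('s')(E) = Add(E, Mul(2, Pow(E, 2))) (Function('s')(E) = Add(Add(Pow(E, 2), Pow(E, 2)), E) = Add(Mul(2, Pow(E, 2)), E) = Add(E, Mul(2, Pow(E, 2))))
Add(14217, Mul(-1, Add(Mul(Pow(Add(30, 47), Rational(1, 2)), -36), Function('s')(-3)))) = Add(14217, Mul(-1, Add(Mul(Pow(Add(30, 47), Rational(1, 2)), -36), Mul(-3, Add(1, Mul(2, -3)))))) = Add(14217, Mul(-1, Add(Mul(Pow(77, Rational(1, 2)), -36), Mul(-3, Add(1, -6))))) = Add(14217, Mul(-1, Add(Mul(-36, Pow(77, Rational(1, 2))), Mul(-3, -5)))) = Add(14217, Mul(-1, Add(Mul(-36, Pow(77, Rational(1, 2))), 15))) = Add(14217, Mul(-1, Add(15, Mul(-36, Pow(77, Rational(1, 2)))))) = Add(14217, Add(-15, Mul(36, Pow(77, Rational(1, 2))))) = Add(14202, Mul(36, Pow(77, Rational(1, 2))))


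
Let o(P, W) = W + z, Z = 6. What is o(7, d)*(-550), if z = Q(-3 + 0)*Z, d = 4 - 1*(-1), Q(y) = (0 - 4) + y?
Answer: 20350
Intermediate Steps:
Q(y) = -4 + y
d = 5 (d = 4 + 1 = 5)
z = -42 (z = (-4 + (-3 + 0))*6 = (-4 - 3)*6 = -7*6 = -42)
o(P, W) = -42 + W (o(P, W) = W - 42 = -42 + W)
o(7, d)*(-550) = (-42 + 5)*(-550) = -37*(-550) = 20350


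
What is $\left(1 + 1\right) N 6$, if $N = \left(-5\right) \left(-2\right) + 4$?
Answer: $168$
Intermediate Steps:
$N = 14$ ($N = 10 + 4 = 14$)
$\left(1 + 1\right) N 6 = \left(1 + 1\right) 14 \cdot 6 = 2 \cdot 14 \cdot 6 = 28 \cdot 6 = 168$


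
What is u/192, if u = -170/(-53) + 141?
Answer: 7643/10176 ≈ 0.75108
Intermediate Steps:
u = 7643/53 (u = -170*(-1/53) + 141 = 170/53 + 141 = 7643/53 ≈ 144.21)
u/192 = (7643/53)/192 = (7643/53)*(1/192) = 7643/10176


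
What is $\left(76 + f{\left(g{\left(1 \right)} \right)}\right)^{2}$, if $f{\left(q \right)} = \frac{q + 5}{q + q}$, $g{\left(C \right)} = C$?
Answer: $6241$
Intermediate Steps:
$f{\left(q \right)} = \frac{5 + q}{2 q}$
$\left(76 + f{\left(g{\left(1 \right)} \right)}\right)^{2} = \left(76 + \frac{5 + 1}{2 \cdot 1}\right)^{2} = \left(76 + \frac{1}{2} \cdot 1 \cdot 6\right)^{2} = \left(76 + 3\right)^{2} = 79^{2} = 6241$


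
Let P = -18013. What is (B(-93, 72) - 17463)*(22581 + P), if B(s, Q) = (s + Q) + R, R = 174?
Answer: -79072080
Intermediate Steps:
B(s, Q) = 174 + Q + s (B(s, Q) = (s + Q) + 174 = (Q + s) + 174 = 174 + Q + s)
(B(-93, 72) - 17463)*(22581 + P) = ((174 + 72 - 93) - 17463)*(22581 - 18013) = (153 - 17463)*4568 = -17310*4568 = -79072080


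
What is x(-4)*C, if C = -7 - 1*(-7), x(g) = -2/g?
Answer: 0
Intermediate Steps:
C = 0 (C = -7 + 7 = 0)
x(-4)*C = -2/(-4)*0 = -2*(-¼)*0 = (½)*0 = 0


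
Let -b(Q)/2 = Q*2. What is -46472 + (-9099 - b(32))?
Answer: -55443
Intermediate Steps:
b(Q) = -4*Q (b(Q) = -2*Q*2 = -4*Q)
-46472 + (-9099 - b(32)) = -46472 + (-9099 - (-4)*32) = -46472 + (-9099 - 1*(-128)) = -46472 + (-9099 + 128) = -46472 - 8971 = -55443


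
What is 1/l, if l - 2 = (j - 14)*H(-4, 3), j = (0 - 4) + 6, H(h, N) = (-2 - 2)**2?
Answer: -1/190 ≈ -0.0052632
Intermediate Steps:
H(h, N) = 16 (H(h, N) = (-4)**2 = 16)
j = 2 (j = -4 + 6 = 2)
l = -190 (l = 2 + (2 - 14)*16 = 2 - 12*16 = 2 - 192 = -190)
1/l = 1/(-190) = -1/190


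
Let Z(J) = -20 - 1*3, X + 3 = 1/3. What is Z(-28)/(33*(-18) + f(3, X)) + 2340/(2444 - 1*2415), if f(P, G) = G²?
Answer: 12365883/153178 ≈ 80.729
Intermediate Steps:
X = -8/3 (X = -3 + 1/3 = -3 + ⅓ = -8/3 ≈ -2.6667)
Z(J) = -23 (Z(J) = -20 - 3 = -23)
Z(-28)/(33*(-18) + f(3, X)) + 2340/(2444 - 1*2415) = -23/(33*(-18) + (-8/3)²) + 2340/(2444 - 1*2415) = -23/(-594 + 64/9) + 2340/(2444 - 2415) = -23/(-5282/9) + 2340/29 = -23*(-9/5282) + 2340*(1/29) = 207/5282 + 2340/29 = 12365883/153178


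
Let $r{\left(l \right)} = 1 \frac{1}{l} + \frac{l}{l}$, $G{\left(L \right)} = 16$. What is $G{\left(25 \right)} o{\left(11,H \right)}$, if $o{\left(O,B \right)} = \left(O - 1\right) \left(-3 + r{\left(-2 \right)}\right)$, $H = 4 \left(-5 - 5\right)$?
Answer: $-400$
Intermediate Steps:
$H = -40$ ($H = 4 \left(-10\right) = -40$)
$r{\left(l \right)} = 1 + \frac{1}{l}$ ($r{\left(l \right)} = \frac{1}{l} + 1 = 1 + \frac{1}{l}$)
$o{\left(O,B \right)} = \frac{5}{2} - \frac{5 O}{2}$ ($o{\left(O,B \right)} = \left(O - 1\right) \left(-3 + \frac{1 - 2}{-2}\right) = \left(-1 + O\right) \left(-3 - - \frac{1}{2}\right) = \left(-1 + O\right) \left(-3 + \frac{1}{2}\right) = \left(-1 + O\right) \left(- \frac{5}{2}\right) = \frac{5}{2} - \frac{5 O}{2}$)
$G{\left(25 \right)} o{\left(11,H \right)} = 16 \left(\frac{5}{2} - \frac{55}{2}\right) = 16 \left(-25\right) = -400$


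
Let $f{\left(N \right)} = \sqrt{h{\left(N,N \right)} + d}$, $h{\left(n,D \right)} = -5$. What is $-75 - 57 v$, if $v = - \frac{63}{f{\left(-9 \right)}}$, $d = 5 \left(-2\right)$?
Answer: $-75 - \frac{1197 i \sqrt{15}}{5} \approx -75.0 - 927.19 i$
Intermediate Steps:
$d = -10$
$f{\left(N \right)} = i \sqrt{15}$ ($f{\left(N \right)} = \sqrt{-5 - 10} = \sqrt{-15} = i \sqrt{15}$)
$v = \frac{21 i \sqrt{15}}{5}$ ($v = - \frac{63}{i \sqrt{15}} = - 63 \left(- \frac{i \sqrt{15}}{15}\right) = \frac{21 i \sqrt{15}}{5} \approx 16.267 i$)
$-75 - 57 v = -75 - 57 \frac{21 i \sqrt{15}}{5} = -75 - \frac{1197 i \sqrt{15}}{5}$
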